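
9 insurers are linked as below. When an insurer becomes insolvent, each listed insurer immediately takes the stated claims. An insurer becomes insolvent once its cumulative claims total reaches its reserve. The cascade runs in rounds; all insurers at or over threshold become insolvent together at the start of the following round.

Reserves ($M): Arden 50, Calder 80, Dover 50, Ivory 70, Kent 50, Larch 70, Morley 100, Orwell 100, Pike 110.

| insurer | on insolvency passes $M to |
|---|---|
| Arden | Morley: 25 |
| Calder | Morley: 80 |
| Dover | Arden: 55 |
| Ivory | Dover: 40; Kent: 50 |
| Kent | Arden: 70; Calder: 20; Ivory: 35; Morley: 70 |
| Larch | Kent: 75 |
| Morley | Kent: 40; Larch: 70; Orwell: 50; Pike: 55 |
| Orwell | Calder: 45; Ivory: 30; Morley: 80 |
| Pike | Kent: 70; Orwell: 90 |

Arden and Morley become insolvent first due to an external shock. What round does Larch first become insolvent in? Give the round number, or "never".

2

Round 1 — Arden, Morley become insolvent (initial).
  Kent: +40 → 40 < 50
  Larch: +70 → 70 ≥ 70
  Orwell: +50 → 50 < 100
  Pike: +55 → 55 < 110
Round 2 — Larch becomes insolvent.
  Kent: +75 → 115 ≥ 50
Round 3 — Kent becomes insolvent.
  Calder: +20 → 20 < 80
  Ivory: +35 → 35 < 70
No further insolvencies.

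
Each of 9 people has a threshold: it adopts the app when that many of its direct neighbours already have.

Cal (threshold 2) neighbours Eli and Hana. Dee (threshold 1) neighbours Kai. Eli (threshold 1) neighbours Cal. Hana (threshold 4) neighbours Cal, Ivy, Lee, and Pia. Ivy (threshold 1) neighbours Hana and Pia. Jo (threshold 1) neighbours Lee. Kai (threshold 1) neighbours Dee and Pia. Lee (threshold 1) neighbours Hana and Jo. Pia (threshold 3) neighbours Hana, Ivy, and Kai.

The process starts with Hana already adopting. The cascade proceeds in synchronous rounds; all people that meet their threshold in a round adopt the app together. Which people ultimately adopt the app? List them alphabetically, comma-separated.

Round 1 — Hana adopts the app (initial).
Round 2 — checking thresholds:
  Cal: 1 of 2 neighbours < 2, holds.
  Ivy: 1 of 2 neighbours ≥ 1, adopts the app.
  Lee: 1 of 2 neighbours ≥ 1, adopts the app.
  Pia: 1 of 3 neighbours < 3, holds.
Round 3 — checking thresholds:
  Cal: 1 of 2 neighbours < 2, holds.
  Jo: 1 of 1 neighbours ≥ 1, adopts the app.
  Pia: 2 of 3 neighbours < 3, holds.
Round 4 — no new adoptions; cascade stops.

Hana, Ivy, Jo, Lee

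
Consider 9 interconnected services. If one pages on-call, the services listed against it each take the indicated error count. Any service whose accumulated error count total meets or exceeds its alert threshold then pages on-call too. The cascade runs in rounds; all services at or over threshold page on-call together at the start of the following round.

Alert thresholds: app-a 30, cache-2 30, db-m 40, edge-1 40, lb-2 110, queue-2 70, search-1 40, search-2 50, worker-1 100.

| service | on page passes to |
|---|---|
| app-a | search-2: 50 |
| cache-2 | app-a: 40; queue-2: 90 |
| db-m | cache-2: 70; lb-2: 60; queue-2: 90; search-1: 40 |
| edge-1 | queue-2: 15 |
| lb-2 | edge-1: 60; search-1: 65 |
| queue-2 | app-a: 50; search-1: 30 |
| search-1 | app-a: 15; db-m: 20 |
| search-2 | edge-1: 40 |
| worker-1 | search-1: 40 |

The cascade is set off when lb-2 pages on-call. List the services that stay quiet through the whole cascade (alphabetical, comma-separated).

Round 1 — lb-2 pages on-call (initial).
  edge-1: +60 → 60 ≥ 40
  search-1: +65 → 65 ≥ 40
Round 2 — edge-1, search-1 page on-call.
  app-a: +15 → 15 < 30
  db-m: +20 → 20 < 40
  queue-2: +15 → 15 < 70
No further pages.

app-a, cache-2, db-m, queue-2, search-2, worker-1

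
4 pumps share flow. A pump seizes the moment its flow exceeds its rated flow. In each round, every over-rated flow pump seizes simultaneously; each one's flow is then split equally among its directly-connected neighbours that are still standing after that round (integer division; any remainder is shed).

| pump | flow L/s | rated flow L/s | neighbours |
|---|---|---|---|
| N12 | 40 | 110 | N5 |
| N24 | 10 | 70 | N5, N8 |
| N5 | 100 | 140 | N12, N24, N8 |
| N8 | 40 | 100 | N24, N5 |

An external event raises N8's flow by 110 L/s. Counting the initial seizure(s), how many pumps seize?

4

Round 1 — N8 at 150 > 100. N8 seizes.
  N8 sheds 150 L/s to N24, N5: 75 each.
    N24: 10+75 = 85 > 70
    N5: 100+75 = 175 > 140
Round 2 — N24, N5 seize.
  N24 sheds 85 L/s: no online neighbours, lost.
  N5 sheds 175 L/s to N12: 175 each.
    N12: 40+175 = 215 > 110
Round 3 — N12 seizes.
  N12 sheds 215 L/s: no online neighbours, lost.
No further seizures.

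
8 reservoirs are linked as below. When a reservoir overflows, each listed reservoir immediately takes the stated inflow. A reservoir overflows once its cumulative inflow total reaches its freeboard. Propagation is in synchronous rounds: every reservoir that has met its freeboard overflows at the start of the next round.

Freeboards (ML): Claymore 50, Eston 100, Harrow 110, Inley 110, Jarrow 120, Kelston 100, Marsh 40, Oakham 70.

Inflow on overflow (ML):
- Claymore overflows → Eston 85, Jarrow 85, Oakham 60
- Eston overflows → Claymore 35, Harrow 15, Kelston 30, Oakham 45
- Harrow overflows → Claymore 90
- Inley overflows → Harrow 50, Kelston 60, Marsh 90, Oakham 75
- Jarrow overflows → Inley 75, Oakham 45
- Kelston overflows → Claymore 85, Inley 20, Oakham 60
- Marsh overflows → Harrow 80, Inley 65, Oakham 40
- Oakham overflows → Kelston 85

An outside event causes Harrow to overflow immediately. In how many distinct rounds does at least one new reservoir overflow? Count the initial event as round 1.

2

Round 1 — Harrow overflows (initial).
  Claymore: +90 → 90 ≥ 50
Round 2 — Claymore overflows.
  Eston: +85 → 85 < 100
  Jarrow: +85 → 85 < 120
  Oakham: +60 → 60 < 70
No further overflows.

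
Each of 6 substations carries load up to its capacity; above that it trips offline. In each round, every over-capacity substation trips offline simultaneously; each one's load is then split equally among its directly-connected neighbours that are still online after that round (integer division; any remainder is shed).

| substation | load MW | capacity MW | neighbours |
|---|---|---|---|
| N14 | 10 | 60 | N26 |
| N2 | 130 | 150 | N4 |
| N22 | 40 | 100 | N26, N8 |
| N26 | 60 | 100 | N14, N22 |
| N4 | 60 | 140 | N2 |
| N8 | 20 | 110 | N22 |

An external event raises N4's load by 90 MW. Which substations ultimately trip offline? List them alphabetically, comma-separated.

Round 1 — N4 at 150 > 140. N4 trips offline.
  N4 sheds 150 MW to N2: 150 each.
    N2: 130+150 = 280 > 150
Round 2 — N2 trips offline.
  N2 sheds 280 MW: no online neighbours, lost.
No further trips.

N2, N4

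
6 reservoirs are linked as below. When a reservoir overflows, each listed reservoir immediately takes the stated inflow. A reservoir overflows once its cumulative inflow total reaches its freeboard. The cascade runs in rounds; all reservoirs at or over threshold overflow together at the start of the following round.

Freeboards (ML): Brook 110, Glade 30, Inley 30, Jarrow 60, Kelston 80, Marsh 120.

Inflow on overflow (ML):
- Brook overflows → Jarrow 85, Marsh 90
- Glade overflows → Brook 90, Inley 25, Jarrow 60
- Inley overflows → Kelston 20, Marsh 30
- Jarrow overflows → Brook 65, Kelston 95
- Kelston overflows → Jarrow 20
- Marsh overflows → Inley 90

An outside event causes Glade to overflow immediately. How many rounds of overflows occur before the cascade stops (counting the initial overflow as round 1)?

Round 1 — Glade overflows (initial).
  Brook: +90 → 90 < 110
  Inley: +25 → 25 < 30
  Jarrow: +60 → 60 ≥ 60
Round 2 — Jarrow overflows.
  Brook: +65 → 155 ≥ 110
  Kelston: +95 → 95 ≥ 80
Round 3 — Brook, Kelston overflow.
  Marsh: +90 → 90 < 120
No further overflows.

3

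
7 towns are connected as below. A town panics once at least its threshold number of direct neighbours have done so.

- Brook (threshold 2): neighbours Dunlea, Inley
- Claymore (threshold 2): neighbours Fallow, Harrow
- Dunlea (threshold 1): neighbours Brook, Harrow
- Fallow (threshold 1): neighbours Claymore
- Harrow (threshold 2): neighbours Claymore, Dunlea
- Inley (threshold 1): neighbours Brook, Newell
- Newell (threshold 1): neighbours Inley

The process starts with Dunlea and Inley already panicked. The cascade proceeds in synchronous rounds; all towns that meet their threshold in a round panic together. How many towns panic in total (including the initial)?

Round 1 — Dunlea, Inley panic (initial).
Round 2 — checking thresholds:
  Brook: 2 of 2 neighbours ≥ 2, panics.
  Harrow: 1 of 2 neighbours < 2, not yet.
  Newell: 1 of 1 neighbours ≥ 1, panics.
Round 3 — no new panics; cascade stops.

4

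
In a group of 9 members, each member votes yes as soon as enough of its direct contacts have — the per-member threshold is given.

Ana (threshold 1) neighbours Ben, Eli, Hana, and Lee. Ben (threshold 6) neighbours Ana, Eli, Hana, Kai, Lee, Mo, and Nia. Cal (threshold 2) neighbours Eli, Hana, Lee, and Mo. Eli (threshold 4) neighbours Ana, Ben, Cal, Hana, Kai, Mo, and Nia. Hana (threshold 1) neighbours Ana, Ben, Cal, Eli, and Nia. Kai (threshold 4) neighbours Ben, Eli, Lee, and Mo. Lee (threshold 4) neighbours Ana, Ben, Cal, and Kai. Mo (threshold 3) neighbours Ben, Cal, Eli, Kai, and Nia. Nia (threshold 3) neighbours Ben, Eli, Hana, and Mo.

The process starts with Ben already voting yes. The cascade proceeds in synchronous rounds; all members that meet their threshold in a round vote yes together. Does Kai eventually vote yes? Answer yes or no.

no

Round 1 — Ben votes yes (initial).
Round 2 — checking thresholds:
  Ana: 1 of 4 neighbours ≥ 1, votes yes.
  Eli: 1 of 7 neighbours < 4, holds.
  Hana: 1 of 5 neighbours ≥ 1, votes yes.
  Kai: 1 of 4 neighbours < 4, holds.
  Lee: 1 of 4 neighbours < 4, holds.
  Mo: 1 of 5 neighbours < 3, holds.
  Nia: 1 of 4 neighbours < 3, holds.
Round 3 — no new yes votes; cascade stops.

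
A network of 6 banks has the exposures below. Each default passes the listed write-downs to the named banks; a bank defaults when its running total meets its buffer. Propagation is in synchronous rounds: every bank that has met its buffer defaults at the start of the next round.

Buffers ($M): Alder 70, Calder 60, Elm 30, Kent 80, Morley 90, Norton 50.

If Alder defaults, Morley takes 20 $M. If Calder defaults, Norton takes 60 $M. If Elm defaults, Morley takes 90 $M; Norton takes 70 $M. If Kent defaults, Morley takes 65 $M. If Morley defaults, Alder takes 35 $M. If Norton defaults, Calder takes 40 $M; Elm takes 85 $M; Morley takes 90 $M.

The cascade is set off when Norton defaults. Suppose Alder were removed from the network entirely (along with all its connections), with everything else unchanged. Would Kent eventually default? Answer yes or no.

With Alder removed:
Round 1 — Norton defaults (initial).
  Calder: +40 → 40 < 60
  Elm: +85 → 85 ≥ 30
  Morley: +90 → 90 ≥ 90
Round 2 — Elm, Morley default.
No further defaults.

no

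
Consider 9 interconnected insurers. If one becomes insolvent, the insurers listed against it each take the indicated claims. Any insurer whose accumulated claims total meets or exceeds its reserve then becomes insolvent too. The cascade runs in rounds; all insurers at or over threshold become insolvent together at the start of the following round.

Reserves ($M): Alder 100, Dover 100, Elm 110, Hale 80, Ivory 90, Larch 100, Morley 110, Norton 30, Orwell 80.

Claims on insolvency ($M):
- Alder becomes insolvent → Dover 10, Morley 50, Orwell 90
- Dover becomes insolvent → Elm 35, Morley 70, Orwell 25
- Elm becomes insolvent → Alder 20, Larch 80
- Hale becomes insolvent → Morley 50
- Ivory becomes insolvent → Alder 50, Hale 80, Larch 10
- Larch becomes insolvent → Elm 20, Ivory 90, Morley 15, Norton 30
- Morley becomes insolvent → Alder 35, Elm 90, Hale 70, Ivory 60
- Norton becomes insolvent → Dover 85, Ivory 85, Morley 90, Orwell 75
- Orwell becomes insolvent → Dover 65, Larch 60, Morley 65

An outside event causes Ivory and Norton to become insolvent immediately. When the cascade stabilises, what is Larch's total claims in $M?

10

Round 1 — Ivory, Norton become insolvent (initial).
  Alder: +50 → 50 < 100
  Dover: +85 → 85 < 100
  Hale: +80 → 80 ≥ 80
  Larch: +10 → 10 < 100
  Morley: +90 → 90 < 110
  Orwell: +75 → 75 < 80
Round 2 — Hale becomes insolvent.
  Morley: +50 → 140 ≥ 110
Round 3 — Morley becomes insolvent.
  Alder: +35 → 85 < 100
  Elm: +90 → 90 < 110
No further insolvencies.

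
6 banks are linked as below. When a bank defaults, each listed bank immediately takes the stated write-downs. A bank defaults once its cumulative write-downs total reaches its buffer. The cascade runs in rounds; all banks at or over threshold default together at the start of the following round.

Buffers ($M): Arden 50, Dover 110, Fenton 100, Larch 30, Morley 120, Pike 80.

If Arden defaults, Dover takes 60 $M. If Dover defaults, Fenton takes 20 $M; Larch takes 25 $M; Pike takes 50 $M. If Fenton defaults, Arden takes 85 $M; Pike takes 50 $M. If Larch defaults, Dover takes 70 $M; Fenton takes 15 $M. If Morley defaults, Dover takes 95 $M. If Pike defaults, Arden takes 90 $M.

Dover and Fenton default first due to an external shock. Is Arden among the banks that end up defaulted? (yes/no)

yes

Round 1 — Dover, Fenton default (initial).
  Arden: +85 → 85 ≥ 50
  Larch: +25 → 25 < 30
  Pike: +50+50 → 100 ≥ 80
Round 2 — Arden, Pike default.
No further defaults.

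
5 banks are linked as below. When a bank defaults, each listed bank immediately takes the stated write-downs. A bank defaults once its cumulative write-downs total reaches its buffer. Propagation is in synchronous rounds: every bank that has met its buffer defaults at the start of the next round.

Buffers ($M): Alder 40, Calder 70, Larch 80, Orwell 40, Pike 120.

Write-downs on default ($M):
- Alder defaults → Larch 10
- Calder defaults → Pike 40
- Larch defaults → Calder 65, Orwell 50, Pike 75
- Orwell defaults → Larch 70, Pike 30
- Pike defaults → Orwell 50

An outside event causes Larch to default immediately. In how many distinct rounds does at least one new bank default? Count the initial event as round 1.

2

Round 1 — Larch defaults (initial).
  Calder: +65 → 65 < 70
  Orwell: +50 → 50 ≥ 40
  Pike: +75 → 75 < 120
Round 2 — Orwell defaults.
  Pike: +30 → 105 < 120
No further defaults.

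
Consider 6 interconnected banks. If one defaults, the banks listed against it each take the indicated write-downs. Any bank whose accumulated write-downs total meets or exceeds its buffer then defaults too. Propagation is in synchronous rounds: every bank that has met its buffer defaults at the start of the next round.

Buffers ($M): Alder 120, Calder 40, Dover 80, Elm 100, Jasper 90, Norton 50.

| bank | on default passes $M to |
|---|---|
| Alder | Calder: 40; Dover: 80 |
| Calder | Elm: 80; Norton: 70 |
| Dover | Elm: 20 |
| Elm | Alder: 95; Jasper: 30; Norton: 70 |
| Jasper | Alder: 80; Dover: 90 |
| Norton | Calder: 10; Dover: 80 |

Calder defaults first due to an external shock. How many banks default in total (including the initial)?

4

Round 1 — Calder defaults (initial).
  Elm: +80 → 80 < 100
  Norton: +70 → 70 ≥ 50
Round 2 — Norton defaults.
  Dover: +80 → 80 ≥ 80
Round 3 — Dover defaults.
  Elm: +20 → 100 ≥ 100
Round 4 — Elm defaults.
  Alder: +95 → 95 < 120
  Jasper: +30 → 30 < 90
No further defaults.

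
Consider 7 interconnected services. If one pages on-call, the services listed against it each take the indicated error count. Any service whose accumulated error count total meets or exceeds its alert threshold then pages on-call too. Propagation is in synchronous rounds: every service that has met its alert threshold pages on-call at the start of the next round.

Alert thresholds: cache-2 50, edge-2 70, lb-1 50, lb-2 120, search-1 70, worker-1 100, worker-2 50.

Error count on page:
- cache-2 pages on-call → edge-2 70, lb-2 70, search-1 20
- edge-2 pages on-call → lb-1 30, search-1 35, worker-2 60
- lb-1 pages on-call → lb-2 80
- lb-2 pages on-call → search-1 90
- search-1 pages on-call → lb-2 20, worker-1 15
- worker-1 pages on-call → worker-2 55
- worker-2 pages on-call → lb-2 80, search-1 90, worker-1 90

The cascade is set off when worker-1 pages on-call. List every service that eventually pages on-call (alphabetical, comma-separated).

search-1, worker-1, worker-2

Round 1 — worker-1 pages on-call (initial).
  worker-2: +55 → 55 ≥ 50
Round 2 — worker-2 pages on-call.
  lb-2: +80 → 80 < 120
  search-1: +90 → 90 ≥ 70
Round 3 — search-1 pages on-call.
  lb-2: +20 → 100 < 120
No further pages.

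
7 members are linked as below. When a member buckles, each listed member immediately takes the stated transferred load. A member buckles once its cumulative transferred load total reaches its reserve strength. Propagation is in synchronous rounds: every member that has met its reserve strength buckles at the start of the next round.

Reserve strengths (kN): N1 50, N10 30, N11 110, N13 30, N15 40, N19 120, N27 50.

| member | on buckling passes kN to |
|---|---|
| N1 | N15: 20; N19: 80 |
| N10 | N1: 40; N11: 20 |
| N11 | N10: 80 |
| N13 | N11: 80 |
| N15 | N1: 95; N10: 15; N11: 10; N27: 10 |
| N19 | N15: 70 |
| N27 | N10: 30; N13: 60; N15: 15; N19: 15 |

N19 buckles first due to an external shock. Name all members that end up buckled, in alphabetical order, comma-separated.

N1, N15, N19

Round 1 — N19 buckles (initial).
  N15: +70 → 70 ≥ 40
Round 2 — N15 buckles.
  N1: +95 → 95 ≥ 50
  N10: +15 → 15 < 30
  N11: +10 → 10 < 110
  N27: +10 → 10 < 50
Round 3 — N1 buckles.
No further bucklings.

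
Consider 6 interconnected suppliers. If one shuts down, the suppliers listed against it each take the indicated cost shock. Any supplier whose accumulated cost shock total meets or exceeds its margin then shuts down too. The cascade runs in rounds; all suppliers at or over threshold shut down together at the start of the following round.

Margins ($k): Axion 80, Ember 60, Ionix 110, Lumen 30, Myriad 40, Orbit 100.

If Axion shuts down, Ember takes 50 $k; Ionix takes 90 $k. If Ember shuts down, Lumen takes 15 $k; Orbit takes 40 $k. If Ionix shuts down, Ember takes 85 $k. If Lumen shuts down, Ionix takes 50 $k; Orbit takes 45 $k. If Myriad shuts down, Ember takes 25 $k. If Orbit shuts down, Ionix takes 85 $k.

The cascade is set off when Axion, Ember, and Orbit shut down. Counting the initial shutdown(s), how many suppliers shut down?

4

Round 1 — Axion, Ember, Orbit shut down (initial).
  Ionix: +90+85 → 175 ≥ 110
  Lumen: +15 → 15 < 30
Round 2 — Ionix shuts down.
No further shutdowns.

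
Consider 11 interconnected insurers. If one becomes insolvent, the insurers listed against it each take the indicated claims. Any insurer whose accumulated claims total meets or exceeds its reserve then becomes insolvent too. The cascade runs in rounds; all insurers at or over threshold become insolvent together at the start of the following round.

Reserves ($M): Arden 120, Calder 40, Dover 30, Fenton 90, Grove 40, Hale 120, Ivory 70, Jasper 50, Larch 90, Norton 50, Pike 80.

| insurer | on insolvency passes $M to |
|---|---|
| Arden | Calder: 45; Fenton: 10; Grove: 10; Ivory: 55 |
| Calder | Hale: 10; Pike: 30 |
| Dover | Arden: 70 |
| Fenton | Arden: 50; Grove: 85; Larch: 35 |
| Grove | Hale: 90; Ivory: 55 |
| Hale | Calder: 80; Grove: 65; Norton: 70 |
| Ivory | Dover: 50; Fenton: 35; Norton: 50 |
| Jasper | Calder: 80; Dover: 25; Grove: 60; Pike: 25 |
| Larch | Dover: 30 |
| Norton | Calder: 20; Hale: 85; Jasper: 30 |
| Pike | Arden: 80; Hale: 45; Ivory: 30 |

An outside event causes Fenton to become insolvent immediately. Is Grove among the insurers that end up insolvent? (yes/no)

yes

Round 1 — Fenton becomes insolvent (initial).
  Arden: +50 → 50 < 120
  Grove: +85 → 85 ≥ 40
  Larch: +35 → 35 < 90
Round 2 — Grove becomes insolvent.
  Hale: +90 → 90 < 120
  Ivory: +55 → 55 < 70
No further insolvencies.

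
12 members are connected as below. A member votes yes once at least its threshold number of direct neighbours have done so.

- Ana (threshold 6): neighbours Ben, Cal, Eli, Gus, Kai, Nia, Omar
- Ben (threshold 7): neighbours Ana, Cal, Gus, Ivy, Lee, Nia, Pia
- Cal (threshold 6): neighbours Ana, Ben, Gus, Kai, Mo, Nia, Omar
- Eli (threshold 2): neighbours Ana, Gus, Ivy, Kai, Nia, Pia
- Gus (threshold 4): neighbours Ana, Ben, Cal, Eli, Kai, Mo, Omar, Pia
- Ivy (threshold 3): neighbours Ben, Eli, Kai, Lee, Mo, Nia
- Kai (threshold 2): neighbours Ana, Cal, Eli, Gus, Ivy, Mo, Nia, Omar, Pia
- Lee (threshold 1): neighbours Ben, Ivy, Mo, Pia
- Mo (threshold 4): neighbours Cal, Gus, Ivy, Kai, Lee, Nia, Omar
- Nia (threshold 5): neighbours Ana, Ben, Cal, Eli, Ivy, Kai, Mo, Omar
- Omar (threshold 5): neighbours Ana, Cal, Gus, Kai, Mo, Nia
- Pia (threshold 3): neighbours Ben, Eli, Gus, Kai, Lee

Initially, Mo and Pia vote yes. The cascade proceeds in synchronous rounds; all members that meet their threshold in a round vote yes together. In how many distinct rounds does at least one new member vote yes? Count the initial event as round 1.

4

Round 1 — Mo, Pia vote yes (initial).
Round 2 — checking thresholds:
  Ben: 1 of 7 neighbours < 7, below threshold.
  Cal: 1 of 7 neighbours < 6, below threshold.
  Eli: 1 of 6 neighbours < 2, below threshold.
  Gus: 2 of 8 neighbours < 4, below threshold.
  Ivy: 1 of 6 neighbours < 3, below threshold.
  Kai: 2 of 9 neighbours ≥ 2, votes yes.
  Lee: 2 of 4 neighbours ≥ 1, votes yes.
  Nia: 1 of 8 neighbours < 5, below threshold.
  Omar: 1 of 6 neighbours < 5, below threshold.
Round 3 — checking thresholds:
  Ana: 1 of 7 neighbours < 6, below threshold.
  Ben: 2 of 7 neighbours < 7, below threshold.
  Cal: 2 of 7 neighbours < 6, below threshold.
  Eli: 2 of 6 neighbours ≥ 2, votes yes.
  Gus: 3 of 8 neighbours < 4, below threshold.
  Ivy: 3 of 6 neighbours ≥ 3, votes yes.
  Nia: 2 of 8 neighbours < 5, below threshold.
  Omar: 2 of 6 neighbours < 5, below threshold.
Round 4 — checking thresholds:
  Ana: 2 of 7 neighbours < 6, below threshold.
  Ben: 3 of 7 neighbours < 7, below threshold.
  Cal: 2 of 7 neighbours < 6, below threshold.
  Gus: 4 of 8 neighbours ≥ 4, votes yes.
  Nia: 4 of 8 neighbours < 5, below threshold.
  Omar: 2 of 6 neighbours < 5, below threshold.
Round 5 — no new yes votes; cascade stops.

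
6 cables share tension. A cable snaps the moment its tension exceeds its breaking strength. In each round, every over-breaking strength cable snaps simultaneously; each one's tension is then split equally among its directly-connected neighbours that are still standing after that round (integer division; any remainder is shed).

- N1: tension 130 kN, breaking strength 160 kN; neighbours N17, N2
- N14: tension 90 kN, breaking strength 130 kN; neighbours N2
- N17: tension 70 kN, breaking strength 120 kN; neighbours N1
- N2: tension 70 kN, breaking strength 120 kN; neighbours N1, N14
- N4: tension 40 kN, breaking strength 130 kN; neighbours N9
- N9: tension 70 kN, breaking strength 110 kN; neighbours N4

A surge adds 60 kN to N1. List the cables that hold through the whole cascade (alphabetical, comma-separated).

N4, N9

Round 1 — N1 at 190 > 160. N1 snaps.
  N1 sheds 190 kN to N17, N2: 95 each.
    N17: 70+95 = 165 > 120
    N2: 70+95 = 165 > 120
Round 2 — N17, N2 snap.
  N17 sheds 165 kN: no online neighbours, lost.
  N2 sheds 165 kN to N14: 165 each.
    N14: 90+165 = 255 > 130
Round 3 — N14 snaps.
  N14 sheds 255 kN: no online neighbours, lost.
No further breaks.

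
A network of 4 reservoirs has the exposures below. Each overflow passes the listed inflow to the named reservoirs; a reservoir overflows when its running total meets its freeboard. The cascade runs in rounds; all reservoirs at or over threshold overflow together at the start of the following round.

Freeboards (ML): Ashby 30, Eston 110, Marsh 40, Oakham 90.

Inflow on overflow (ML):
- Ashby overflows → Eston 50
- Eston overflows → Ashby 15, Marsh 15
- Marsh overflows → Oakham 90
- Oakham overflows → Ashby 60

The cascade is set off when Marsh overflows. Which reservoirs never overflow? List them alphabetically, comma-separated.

Eston

Round 1 — Marsh overflows (initial).
  Oakham: +90 → 90 ≥ 90
Round 2 — Oakham overflows.
  Ashby: +60 → 60 ≥ 30
Round 3 — Ashby overflows.
  Eston: +50 → 50 < 110
No further overflows.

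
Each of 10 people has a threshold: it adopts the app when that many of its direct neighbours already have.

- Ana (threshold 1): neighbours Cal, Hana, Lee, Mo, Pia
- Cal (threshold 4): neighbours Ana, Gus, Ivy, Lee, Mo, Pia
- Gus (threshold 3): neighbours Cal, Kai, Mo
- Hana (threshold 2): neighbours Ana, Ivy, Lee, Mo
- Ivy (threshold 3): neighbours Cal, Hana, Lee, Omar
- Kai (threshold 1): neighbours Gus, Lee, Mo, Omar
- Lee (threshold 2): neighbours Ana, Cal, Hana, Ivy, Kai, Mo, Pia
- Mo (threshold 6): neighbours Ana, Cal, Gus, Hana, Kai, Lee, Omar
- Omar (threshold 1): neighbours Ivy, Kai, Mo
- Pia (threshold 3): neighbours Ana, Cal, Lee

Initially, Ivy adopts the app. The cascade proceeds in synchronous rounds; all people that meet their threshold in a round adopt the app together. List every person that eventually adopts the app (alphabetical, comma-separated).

Ana, Hana, Ivy, Kai, Lee, Omar

Round 1 — Ivy adopts the app (initial).
Round 2 — checking thresholds:
  Cal: 1 of 6 neighbours < 4, not yet.
  Hana: 1 of 4 neighbours < 2, not yet.
  Lee: 1 of 7 neighbours < 2, not yet.
  Omar: 1 of 3 neighbours ≥ 1, adopts the app.
Round 3 — checking thresholds:
  Cal: 1 of 6 neighbours < 4, not yet.
  Hana: 1 of 4 neighbours < 2, not yet.
  Kai: 1 of 4 neighbours ≥ 1, adopts the app.
  Lee: 1 of 7 neighbours < 2, not yet.
  Mo: 1 of 7 neighbours < 6, not yet.
Round 4 — checking thresholds:
  Cal: 1 of 6 neighbours < 4, not yet.
  Gus: 1 of 3 neighbours < 3, not yet.
  Hana: 1 of 4 neighbours < 2, not yet.
  Lee: 2 of 7 neighbours ≥ 2, adopts the app.
  Mo: 2 of 7 neighbours < 6, not yet.
Round 5 — checking thresholds:
  Ana: 1 of 5 neighbours ≥ 1, adopts the app.
  Cal: 2 of 6 neighbours < 4, not yet.
  Gus: 1 of 3 neighbours < 3, not yet.
  Hana: 2 of 4 neighbours ≥ 2, adopts the app.
  Mo: 3 of 7 neighbours < 6, not yet.
  Pia: 1 of 3 neighbours < 3, not yet.
Round 6 — no new adoptions; cascade stops.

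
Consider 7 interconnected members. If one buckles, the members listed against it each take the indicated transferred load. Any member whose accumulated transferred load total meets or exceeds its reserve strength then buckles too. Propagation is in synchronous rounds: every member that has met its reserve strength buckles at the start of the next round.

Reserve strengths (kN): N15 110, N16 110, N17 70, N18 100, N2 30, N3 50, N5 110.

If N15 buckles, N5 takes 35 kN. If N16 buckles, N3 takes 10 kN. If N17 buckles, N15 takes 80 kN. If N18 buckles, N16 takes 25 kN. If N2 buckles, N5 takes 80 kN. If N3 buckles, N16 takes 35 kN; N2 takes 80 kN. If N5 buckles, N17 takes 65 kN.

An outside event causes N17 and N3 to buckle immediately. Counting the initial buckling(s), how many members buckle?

Round 1 — N17, N3 buckle (initial).
  N15: +80 → 80 < 110
  N16: +35 → 35 < 110
  N2: +80 → 80 ≥ 30
Round 2 — N2 buckles.
  N5: +80 → 80 < 110
No further bucklings.

3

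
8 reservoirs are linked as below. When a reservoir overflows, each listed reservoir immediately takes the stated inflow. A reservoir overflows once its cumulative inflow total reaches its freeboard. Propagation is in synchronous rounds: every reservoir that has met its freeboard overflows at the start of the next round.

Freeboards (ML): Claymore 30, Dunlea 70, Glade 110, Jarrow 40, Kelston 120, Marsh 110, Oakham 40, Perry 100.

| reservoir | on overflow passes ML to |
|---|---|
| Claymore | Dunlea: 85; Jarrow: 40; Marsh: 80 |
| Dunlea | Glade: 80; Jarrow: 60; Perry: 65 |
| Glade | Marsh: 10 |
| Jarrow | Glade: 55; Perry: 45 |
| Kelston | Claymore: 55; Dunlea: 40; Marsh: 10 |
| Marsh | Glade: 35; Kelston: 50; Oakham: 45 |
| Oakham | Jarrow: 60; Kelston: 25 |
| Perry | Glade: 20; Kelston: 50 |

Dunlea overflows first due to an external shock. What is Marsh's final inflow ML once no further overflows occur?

Round 1 — Dunlea overflows (initial).
  Glade: +80 → 80 < 110
  Jarrow: +60 → 60 ≥ 40
  Perry: +65 → 65 < 100
Round 2 — Jarrow overflows.
  Glade: +55 → 135 ≥ 110
  Perry: +45 → 110 ≥ 100
Round 3 — Glade, Perry overflow.
  Kelston: +50 → 50 < 120
  Marsh: +10 → 10 < 110
No further overflows.

10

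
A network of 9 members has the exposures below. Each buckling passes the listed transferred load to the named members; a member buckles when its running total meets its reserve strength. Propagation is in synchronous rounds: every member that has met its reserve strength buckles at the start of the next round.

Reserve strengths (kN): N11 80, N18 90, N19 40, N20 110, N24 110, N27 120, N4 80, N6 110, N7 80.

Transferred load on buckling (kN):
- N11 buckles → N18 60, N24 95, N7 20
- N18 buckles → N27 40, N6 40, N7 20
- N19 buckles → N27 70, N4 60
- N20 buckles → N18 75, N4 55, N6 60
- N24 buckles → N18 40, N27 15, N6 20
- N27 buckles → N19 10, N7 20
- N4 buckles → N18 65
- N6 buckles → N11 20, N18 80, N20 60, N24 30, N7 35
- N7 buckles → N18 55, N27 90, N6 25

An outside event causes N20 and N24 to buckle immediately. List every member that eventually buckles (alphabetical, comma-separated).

Round 1 — N20, N24 buckle (initial).
  N18: +75+40 → 115 ≥ 90
  N27: +15 → 15 < 120
  N4: +55 → 55 < 80
  N6: +60+20 → 80 < 110
Round 2 — N18 buckles.
  N27: +40 → 55 < 120
  N6: +40 → 120 ≥ 110
  N7: +20 → 20 < 80
Round 3 — N6 buckles.
  N11: +20 → 20 < 80
  N7: +35 → 55 < 80
No further bucklings.

N18, N20, N24, N6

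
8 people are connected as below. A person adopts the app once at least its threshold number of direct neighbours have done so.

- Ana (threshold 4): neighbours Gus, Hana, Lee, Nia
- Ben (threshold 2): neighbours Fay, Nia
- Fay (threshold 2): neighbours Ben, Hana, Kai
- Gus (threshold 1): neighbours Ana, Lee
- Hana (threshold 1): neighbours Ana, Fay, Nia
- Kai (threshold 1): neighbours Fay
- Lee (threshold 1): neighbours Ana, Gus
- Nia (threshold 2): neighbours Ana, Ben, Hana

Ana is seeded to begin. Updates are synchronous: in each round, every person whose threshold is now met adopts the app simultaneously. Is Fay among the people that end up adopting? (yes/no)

Round 1 — Ana adopts the app (initial).
Round 2 — checking thresholds:
  Gus: 1 of 2 neighbours ≥ 1, adopts the app.
  Hana: 1 of 3 neighbours ≥ 1, adopts the app.
  Lee: 1 of 2 neighbours ≥ 1, adopts the app.
  Nia: 1 of 3 neighbours < 2, below threshold.
Round 3 — checking thresholds:
  Fay: 1 of 3 neighbours < 2, below threshold.
  Nia: 2 of 3 neighbours ≥ 2, adopts the app.
Round 4 — no new adoptions; cascade stops.

no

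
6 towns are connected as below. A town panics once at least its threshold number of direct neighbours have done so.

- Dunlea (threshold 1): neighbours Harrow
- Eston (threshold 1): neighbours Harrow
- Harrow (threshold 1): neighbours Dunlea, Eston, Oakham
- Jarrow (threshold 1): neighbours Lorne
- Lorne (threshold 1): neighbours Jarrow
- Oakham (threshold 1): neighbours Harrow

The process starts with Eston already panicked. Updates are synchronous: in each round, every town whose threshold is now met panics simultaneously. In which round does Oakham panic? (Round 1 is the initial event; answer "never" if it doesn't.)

3

Round 1 — Eston panics (initial).
Round 2 — checking thresholds:
  Harrow: 1 of 3 neighbours ≥ 1, panics.
Round 3 — checking thresholds:
  Dunlea: 1 of 1 neighbours ≥ 1, panics.
  Oakham: 1 of 1 neighbours ≥ 1, panics.
Round 4 — no new panics; cascade stops.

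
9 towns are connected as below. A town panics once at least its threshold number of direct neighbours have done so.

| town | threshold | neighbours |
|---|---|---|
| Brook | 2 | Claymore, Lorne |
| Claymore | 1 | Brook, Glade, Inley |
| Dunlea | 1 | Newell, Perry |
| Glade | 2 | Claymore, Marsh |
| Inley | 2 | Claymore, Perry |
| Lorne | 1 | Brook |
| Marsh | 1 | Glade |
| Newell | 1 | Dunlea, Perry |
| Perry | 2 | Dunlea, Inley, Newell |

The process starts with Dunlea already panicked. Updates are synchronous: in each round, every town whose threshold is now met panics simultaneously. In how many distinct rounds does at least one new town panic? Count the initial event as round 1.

3

Round 1 — Dunlea panics (initial).
Round 2 — checking thresholds:
  Newell: 1 of 2 neighbours ≥ 1, panics.
  Perry: 1 of 3 neighbours < 2, not yet.
Round 3 — checking thresholds:
  Perry: 2 of 3 neighbours ≥ 2, panics.
Round 4 — no new panics; cascade stops.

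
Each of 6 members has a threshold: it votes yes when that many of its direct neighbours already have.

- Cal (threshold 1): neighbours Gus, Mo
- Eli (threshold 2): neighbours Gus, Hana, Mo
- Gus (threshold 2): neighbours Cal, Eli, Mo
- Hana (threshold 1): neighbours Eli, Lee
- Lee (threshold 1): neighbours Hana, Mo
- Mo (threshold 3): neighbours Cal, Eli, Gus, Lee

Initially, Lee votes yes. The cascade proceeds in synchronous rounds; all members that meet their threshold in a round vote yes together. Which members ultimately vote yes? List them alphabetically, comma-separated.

Hana, Lee

Round 1 — Lee votes yes (initial).
Round 2 — checking thresholds:
  Hana: 1 of 2 neighbours ≥ 1, votes yes.
  Mo: 1 of 4 neighbours < 3, not yet.
Round 3 — no new yes votes; cascade stops.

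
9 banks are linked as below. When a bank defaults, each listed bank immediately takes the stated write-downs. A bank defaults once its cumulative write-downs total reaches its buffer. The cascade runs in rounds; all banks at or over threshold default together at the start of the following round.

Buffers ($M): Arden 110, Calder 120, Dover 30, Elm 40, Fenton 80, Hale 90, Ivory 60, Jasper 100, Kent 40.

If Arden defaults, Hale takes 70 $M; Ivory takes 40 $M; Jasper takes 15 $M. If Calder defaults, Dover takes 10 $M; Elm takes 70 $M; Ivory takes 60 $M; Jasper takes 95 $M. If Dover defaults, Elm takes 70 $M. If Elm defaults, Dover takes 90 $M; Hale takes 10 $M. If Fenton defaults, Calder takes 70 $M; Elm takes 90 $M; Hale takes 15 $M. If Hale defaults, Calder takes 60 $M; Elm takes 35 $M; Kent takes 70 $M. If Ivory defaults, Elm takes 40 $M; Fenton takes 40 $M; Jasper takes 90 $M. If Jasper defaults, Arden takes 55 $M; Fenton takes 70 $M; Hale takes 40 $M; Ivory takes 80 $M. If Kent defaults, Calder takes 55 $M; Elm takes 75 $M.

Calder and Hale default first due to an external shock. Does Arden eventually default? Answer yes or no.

no

Round 1 — Calder, Hale default (initial).
  Dover: +10 → 10 < 30
  Elm: +70+35 → 105 ≥ 40
  Ivory: +60 → 60 ≥ 60
  Jasper: +95 → 95 < 100
  Kent: +70 → 70 ≥ 40
Round 2 — Elm, Ivory, Kent default.
  Dover: +90 → 100 ≥ 30
  Fenton: +40 → 40 < 80
  Jasper: +90 → 185 ≥ 100
Round 3 — Dover, Jasper default.
  Arden: +55 → 55 < 110
  Fenton: +70 → 110 ≥ 80
Round 4 — Fenton defaults.
No further defaults.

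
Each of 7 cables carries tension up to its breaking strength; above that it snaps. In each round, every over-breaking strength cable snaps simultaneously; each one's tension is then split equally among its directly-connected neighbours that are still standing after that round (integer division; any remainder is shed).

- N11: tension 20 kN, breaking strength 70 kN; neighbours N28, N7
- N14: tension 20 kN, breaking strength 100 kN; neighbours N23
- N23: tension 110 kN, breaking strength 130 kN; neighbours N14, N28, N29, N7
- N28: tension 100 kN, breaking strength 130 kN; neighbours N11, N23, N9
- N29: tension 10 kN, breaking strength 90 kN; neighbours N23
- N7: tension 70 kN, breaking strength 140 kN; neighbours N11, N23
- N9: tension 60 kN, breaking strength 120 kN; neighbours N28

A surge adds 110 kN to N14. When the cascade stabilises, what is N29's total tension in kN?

Round 1 — N14 at 130 > 100. N14 snaps.
  N14 sheds 130 kN to N23: 130 each.
    N23: 110+130 = 240 > 130
Round 2 — N23 snaps.
  N23 sheds 240 kN to N28, N29, N7: 80 each.
    N28: 100+80 = 180 > 130
    N29: 10+80 = 90 ≤ 90
    N7: 70+80 = 150 > 140
Round 3 — N28, N7 snap.
  N28 sheds 180 kN to N11, N9: 90 each.
    N11: 20+90 = 110 > 70
    N9: 60+90 = 150 > 120
  N7 sheds 150 kN to N11: 150 each.
    N11: 110+150 = 260 > 70
Round 4 — N11, N9 snap.
  N11 sheds 260 kN: no online neighbours, lost.
  N9 sheds 150 kN: no online neighbours, lost.
No further breaks.

90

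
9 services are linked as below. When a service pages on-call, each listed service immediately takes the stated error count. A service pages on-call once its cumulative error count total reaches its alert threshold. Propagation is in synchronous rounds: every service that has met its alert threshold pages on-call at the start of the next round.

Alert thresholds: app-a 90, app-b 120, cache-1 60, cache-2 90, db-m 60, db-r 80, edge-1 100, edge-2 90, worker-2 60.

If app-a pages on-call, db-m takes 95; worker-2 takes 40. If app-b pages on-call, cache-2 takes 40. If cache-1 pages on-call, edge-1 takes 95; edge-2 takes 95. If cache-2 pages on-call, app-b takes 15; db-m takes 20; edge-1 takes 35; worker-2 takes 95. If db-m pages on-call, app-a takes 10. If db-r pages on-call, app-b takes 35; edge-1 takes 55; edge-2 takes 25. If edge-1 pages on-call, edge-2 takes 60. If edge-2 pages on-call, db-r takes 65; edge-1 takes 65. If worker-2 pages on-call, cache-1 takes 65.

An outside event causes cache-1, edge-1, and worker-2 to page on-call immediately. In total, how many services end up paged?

Round 1 — cache-1, edge-1, worker-2 page on-call (initial).
  edge-2: +95+60 → 155 ≥ 90
Round 2 — edge-2 pages on-call.
  db-r: +65 → 65 < 80
No further pages.

4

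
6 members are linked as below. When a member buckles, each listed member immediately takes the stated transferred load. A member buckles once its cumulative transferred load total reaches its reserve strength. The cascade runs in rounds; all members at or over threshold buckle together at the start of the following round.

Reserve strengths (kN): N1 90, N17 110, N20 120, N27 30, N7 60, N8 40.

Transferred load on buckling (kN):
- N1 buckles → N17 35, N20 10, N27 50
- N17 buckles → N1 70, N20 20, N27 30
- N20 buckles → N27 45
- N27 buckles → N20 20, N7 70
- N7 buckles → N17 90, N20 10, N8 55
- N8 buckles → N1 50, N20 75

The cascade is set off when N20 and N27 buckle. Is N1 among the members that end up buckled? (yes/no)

Round 1 — N20, N27 buckle (initial).
  N7: +70 → 70 ≥ 60
Round 2 — N7 buckles.
  N17: +90 → 90 < 110
  N8: +55 → 55 ≥ 40
Round 3 — N8 buckles.
  N1: +50 → 50 < 90
No further bucklings.

no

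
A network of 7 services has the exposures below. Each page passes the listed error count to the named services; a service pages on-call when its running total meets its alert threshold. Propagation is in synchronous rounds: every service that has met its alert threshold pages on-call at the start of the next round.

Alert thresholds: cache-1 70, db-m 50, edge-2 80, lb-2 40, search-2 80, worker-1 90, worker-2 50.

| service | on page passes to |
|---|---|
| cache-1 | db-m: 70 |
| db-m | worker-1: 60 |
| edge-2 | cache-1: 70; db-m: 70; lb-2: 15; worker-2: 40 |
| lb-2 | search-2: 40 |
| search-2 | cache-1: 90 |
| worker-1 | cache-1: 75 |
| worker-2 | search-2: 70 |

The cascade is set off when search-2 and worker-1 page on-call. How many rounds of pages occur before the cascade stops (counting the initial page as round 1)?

Round 1 — search-2, worker-1 page on-call (initial).
  cache-1: +90+75 → 165 ≥ 70
Round 2 — cache-1 pages on-call.
  db-m: +70 → 70 ≥ 50
Round 3 — db-m pages on-call.
No further pages.

3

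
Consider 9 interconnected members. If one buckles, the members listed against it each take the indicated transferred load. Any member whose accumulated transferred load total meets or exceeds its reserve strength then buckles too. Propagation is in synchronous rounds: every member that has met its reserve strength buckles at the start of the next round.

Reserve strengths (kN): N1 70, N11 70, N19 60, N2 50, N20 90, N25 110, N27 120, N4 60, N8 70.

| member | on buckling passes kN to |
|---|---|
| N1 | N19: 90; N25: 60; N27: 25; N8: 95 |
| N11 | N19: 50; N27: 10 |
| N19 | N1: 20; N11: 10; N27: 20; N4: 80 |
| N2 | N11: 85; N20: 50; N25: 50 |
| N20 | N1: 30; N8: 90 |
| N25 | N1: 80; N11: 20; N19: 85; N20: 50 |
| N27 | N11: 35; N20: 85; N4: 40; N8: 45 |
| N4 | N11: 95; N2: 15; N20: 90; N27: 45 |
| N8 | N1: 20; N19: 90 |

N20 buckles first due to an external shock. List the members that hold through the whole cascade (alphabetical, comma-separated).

N2, N25, N27

Round 1 — N20 buckles (initial).
  N1: +30 → 30 < 70
  N8: +90 → 90 ≥ 70
Round 2 — N8 buckles.
  N1: +20 → 50 < 70
  N19: +90 → 90 ≥ 60
Round 3 — N19 buckles.
  N1: +20 → 70 ≥ 70
  N11: +10 → 10 < 70
  N27: +20 → 20 < 120
  N4: +80 → 80 ≥ 60
Round 4 — N1, N4 buckle.
  N11: +95 → 105 ≥ 70
  N2: +15 → 15 < 50
  N25: +60 → 60 < 110
  N27: +25+45 → 90 < 120
Round 5 — N11 buckles.
  N27: +10 → 100 < 120
No further bucklings.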